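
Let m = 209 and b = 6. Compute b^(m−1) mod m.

6^1 ≡ 6 (mod 209)
6^2 ≡ 6^2 = 36 ≡ 36 (mod 209)
6^4 ≡ 36^2 = 1296 ≡ 42 (mod 209)
6^8 ≡ 42^2 = 1764 ≡ 92 (mod 209)
6^16 ≡ 92^2 = 8464 ≡ 104 (mod 209)
6^32 ≡ 104^2 = 10816 ≡ 157 (mod 209)
6^64 ≡ 157^2 = 24649 ≡ 196 (mod 209)
6^128 ≡ 196^2 = 38416 ≡ 169 (mod 209)
208 = 128 + 64 + 16 in binary powers of 2.
So 6^208 ≡ 169 · 196 · 104 ≡ 158 (mod 209).
Since 158 ≠ 1, base 6 is a Fermat witness: 209 is composite.

158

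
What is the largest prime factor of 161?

23

161 = 7 · 23
23 is prime.
So 161 = 7 · 23; the largest prime factor is 23.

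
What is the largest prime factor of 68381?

61

68381 = 19 · 3599
3599 = 59 · 61
61 is prime.
So 68381 = 19 · 59 · 61; the largest prime factor is 61.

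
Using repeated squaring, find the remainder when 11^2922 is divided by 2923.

2258

11^1 ≡ 11 (mod 2923)
11^2 ≡ 11^2 = 121 ≡ 121 (mod 2923)
11^4 ≡ 121^2 = 14641 ≡ 26 (mod 2923)
11^8 ≡ 26^2 = 676 ≡ 676 (mod 2923)
11^16 ≡ 676^2 = 456976 ≡ 988 (mod 2923)
11^32 ≡ 988^2 = 976144 ≡ 2785 (mod 2923)
11^64 ≡ 2785^2 = 7756225 ≡ 1506 (mod 2923)
11^128 ≡ 1506^2 = 2268036 ≡ 2711 (mod 2923)
11^256 ≡ 2711^2 = 7349521 ≡ 1099 (mod 2923)
11^512 ≡ 1099^2 = 1207801 ≡ 602 (mod 2923)
11^1024 ≡ 602^2 = 362404 ≡ 2875 (mod 2923)
11^2048 ≡ 2875^2 = 8265625 ≡ 2304 (mod 2923)
2922 = 2048 + 512 + 256 + 64 + 32 + 8 + 2 in binary powers of 2.
So 11^2922 ≡ 2304 · 602 · 1099 · 1506 · 2785 · 676 · 121 ≡ 2258 (mod 2923).
Since 2258 ≠ 1, base 11 is a Fermat witness: 2923 is composite.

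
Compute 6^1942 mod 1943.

1089

6^1 ≡ 6 (mod 1943)
6^2 ≡ 6^2 = 36 ≡ 36 (mod 1943)
6^4 ≡ 36^2 = 1296 ≡ 1296 (mod 1943)
6^8 ≡ 1296^2 = 1679616 ≡ 864 (mod 1943)
6^16 ≡ 864^2 = 746496 ≡ 384 (mod 1943)
6^32 ≡ 384^2 = 147456 ≡ 1731 (mod 1943)
6^64 ≡ 1731^2 = 2996361 ≡ 255 (mod 1943)
6^128 ≡ 255^2 = 65025 ≡ 906 (mod 1943)
6^256 ≡ 906^2 = 820836 ≡ 890 (mod 1943)
6^512 ≡ 890^2 = 792100 ≡ 1299 (mod 1943)
6^1024 ≡ 1299^2 = 1687401 ≡ 877 (mod 1943)
1942 = 1024 + 512 + 256 + 128 + 16 + 4 + 2 in binary powers of 2.
So 6^1942 ≡ 877 · 1299 · 890 · 906 · 384 · 1296 · 36 ≡ 1089 (mod 1943).
Since 1089 ≠ 1, base 6 is a Fermat witness: 1943 is composite.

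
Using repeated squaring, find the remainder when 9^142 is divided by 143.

48

9^1 ≡ 9 (mod 143)
9^2 ≡ 9^2 = 81 ≡ 81 (mod 143)
9^4 ≡ 81^2 = 6561 ≡ 126 (mod 143)
9^8 ≡ 126^2 = 15876 ≡ 3 (mod 143)
9^16 ≡ 3^2 = 9 ≡ 9 (mod 143)
9^32 ≡ 9^2 = 81 ≡ 81 (mod 143)
9^64 ≡ 81^2 = 6561 ≡ 126 (mod 143)
9^128 ≡ 126^2 = 15876 ≡ 3 (mod 143)
142 = 128 + 8 + 4 + 2 in binary powers of 2.
So 9^142 ≡ 3 · 3 · 126 · 81 ≡ 48 (mod 143).
Since 48 ≠ 1, base 9 is a Fermat witness: 143 is composite.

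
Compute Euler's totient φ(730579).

701760

Factor: 730579 = 41 · 103 · 173.
φ(730579) = (41−1) · (103−1) · (173−1) = 40 · 102 · 172 = 701760.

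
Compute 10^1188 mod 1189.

426

10^1 ≡ 10 (mod 1189)
10^2 ≡ 10^2 = 100 ≡ 100 (mod 1189)
10^4 ≡ 100^2 = 10000 ≡ 488 (mod 1189)
10^8 ≡ 488^2 = 238144 ≡ 344 (mod 1189)
10^16 ≡ 344^2 = 118336 ≡ 625 (mod 1189)
10^32 ≡ 625^2 = 390625 ≡ 633 (mod 1189)
10^64 ≡ 633^2 = 400689 ≡ 1185 (mod 1189)
10^128 ≡ 1185^2 = 1404225 ≡ 16 (mod 1189)
10^256 ≡ 16^2 = 256 ≡ 256 (mod 1189)
10^512 ≡ 256^2 = 65536 ≡ 141 (mod 1189)
10^1024 ≡ 141^2 = 19881 ≡ 857 (mod 1189)
1188 = 1024 + 128 + 32 + 4 in binary powers of 2.
So 10^1188 ≡ 857 · 16 · 633 · 488 ≡ 426 (mod 1189).
Since 426 ≠ 1, base 10 is a Fermat witness: 1189 is composite.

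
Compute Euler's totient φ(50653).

49284

Factor: 50653 = 37^3.
φ(50653) = 37^2·(37−1) = 49284.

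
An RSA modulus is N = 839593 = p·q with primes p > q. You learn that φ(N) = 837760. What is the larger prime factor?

φ(n) = (p−1)(q−1) = n − (p+q) + 1, so p + q = 839593 − 837760 + 1 = 1834.
p and q are the roots of t² − 1834t + 839593 = 0.
Discriminant: 1834² − 4·839593 = 3363556 − 3358372 = 5184; √5184 = 72.
q = (1834 − 72)/2 = 881, p = (1834 + 72)/2 = 953.
Check: 881 · 953 = 839593.

953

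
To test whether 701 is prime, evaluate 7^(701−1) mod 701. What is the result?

1

7^1 ≡ 7 (mod 701)
7^2 ≡ 7^2 = 49 ≡ 49 (mod 701)
7^4 ≡ 49^2 = 2401 ≡ 298 (mod 701)
7^8 ≡ 298^2 = 88804 ≡ 478 (mod 701)
7^16 ≡ 478^2 = 228484 ≡ 659 (mod 701)
7^32 ≡ 659^2 = 434281 ≡ 362 (mod 701)
7^64 ≡ 362^2 = 131044 ≡ 658 (mod 701)
7^128 ≡ 658^2 = 432964 ≡ 447 (mod 701)
7^256 ≡ 447^2 = 199809 ≡ 24 (mod 701)
7^512 ≡ 24^2 = 576 ≡ 576 (mod 701)
700 = 512 + 128 + 32 + 16 + 8 + 4 in binary powers of 2.
So 7^700 ≡ 576 · 447 · 362 · 659 · 478 · 298 ≡ 1 (mod 701).
Since the result is 1, base 7 gives no evidence that 701 is composite.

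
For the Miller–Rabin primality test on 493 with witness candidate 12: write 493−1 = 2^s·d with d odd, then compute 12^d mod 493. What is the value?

278

493 − 1 = 492 = 2^2 · 123, so d = 123.
12^1 ≡ 12 (mod 493)
12^2 ≡ 12^2 = 144 ≡ 144 (mod 493)
12^4 ≡ 144^2 = 20736 ≡ 30 (mod 493)
12^8 ≡ 30^2 = 900 ≡ 407 (mod 493)
12^16 ≡ 407^2 = 165649 ≡ 1 (mod 493)
12^32 ≡ 1^2 = 1 ≡ 1 (mod 493)
12^64 ≡ 1^2 = 1 ≡ 1 (mod 493)
123 = 64 + 32 + 16 + 8 + 2 + 1 in binary powers of 2.
So 12^123 ≡ 1 · 1 · 1 · 407 · 144 · 12 ≡ 278 (mod 493).
Squaring chain: 278 → 376; never reaches −1, so base 12 is a Miller–Rabin witness that 493 is composite.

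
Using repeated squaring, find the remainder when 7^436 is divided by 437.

7^1 ≡ 7 (mod 437)
7^2 ≡ 7^2 = 49 ≡ 49 (mod 437)
7^4 ≡ 49^2 = 2401 ≡ 216 (mod 437)
7^8 ≡ 216^2 = 46656 ≡ 334 (mod 437)
7^16 ≡ 334^2 = 111556 ≡ 121 (mod 437)
7^32 ≡ 121^2 = 14641 ≡ 220 (mod 437)
7^64 ≡ 220^2 = 48400 ≡ 330 (mod 437)
7^128 ≡ 330^2 = 108900 ≡ 87 (mod 437)
7^256 ≡ 87^2 = 7569 ≡ 140 (mod 437)
436 = 256 + 128 + 32 + 16 + 4 in binary powers of 2.
So 7^436 ≡ 140 · 87 · 220 · 121 · 216 ≡ 64 (mod 437).
Since 64 ≠ 1, base 7 is a Fermat witness: 437 is composite.

64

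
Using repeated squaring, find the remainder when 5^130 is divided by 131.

5^1 ≡ 5 (mod 131)
5^2 ≡ 5^2 = 25 ≡ 25 (mod 131)
5^4 ≡ 25^2 = 625 ≡ 101 (mod 131)
5^8 ≡ 101^2 = 10201 ≡ 114 (mod 131)
5^16 ≡ 114^2 = 12996 ≡ 27 (mod 131)
5^32 ≡ 27^2 = 729 ≡ 74 (mod 131)
5^64 ≡ 74^2 = 5476 ≡ 105 (mod 131)
5^128 ≡ 105^2 = 11025 ≡ 21 (mod 131)
130 = 128 + 2 in binary powers of 2.
So 5^130 ≡ 21 · 25 ≡ 1 (mod 131).
Since the result is 1, base 5 gives no evidence that 131 is composite.

1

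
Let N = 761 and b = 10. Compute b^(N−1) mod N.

10^1 ≡ 10 (mod 761)
10^2 ≡ 10^2 = 100 ≡ 100 (mod 761)
10^4 ≡ 100^2 = 10000 ≡ 107 (mod 761)
10^8 ≡ 107^2 = 11449 ≡ 34 (mod 761)
10^16 ≡ 34^2 = 1156 ≡ 395 (mod 761)
10^32 ≡ 395^2 = 156025 ≡ 20 (mod 761)
10^64 ≡ 20^2 = 400 ≡ 400 (mod 761)
10^128 ≡ 400^2 = 160000 ≡ 190 (mod 761)
10^256 ≡ 190^2 = 36100 ≡ 333 (mod 761)
10^512 ≡ 333^2 = 110889 ≡ 544 (mod 761)
760 = 512 + 128 + 64 + 32 + 16 + 8 in binary powers of 2.
So 10^760 ≡ 544 · 190 · 400 · 20 · 395 · 34 ≡ 1 (mod 761).
Since the result is 1, base 10 gives no evidence that 761 is composite.

1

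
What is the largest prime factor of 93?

93 = 3 · 31
31 is prime.
So 93 = 3 · 31; the largest prime factor is 31.

31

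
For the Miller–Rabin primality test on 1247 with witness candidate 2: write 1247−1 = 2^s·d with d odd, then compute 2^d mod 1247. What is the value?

128

1247 − 1 = 1246 = 2^1 · 623, so d = 623.
2^1 ≡ 2 (mod 1247)
2^2 ≡ 2^2 = 4 ≡ 4 (mod 1247)
2^4 ≡ 4^2 = 16 ≡ 16 (mod 1247)
2^8 ≡ 16^2 = 256 ≡ 256 (mod 1247)
2^16 ≡ 256^2 = 65536 ≡ 692 (mod 1247)
2^32 ≡ 692^2 = 478864 ≡ 16 (mod 1247)
2^64 ≡ 16^2 = 256 ≡ 256 (mod 1247)
2^128 ≡ 256^2 = 65536 ≡ 692 (mod 1247)
2^256 ≡ 692^2 = 478864 ≡ 16 (mod 1247)
2^512 ≡ 16^2 = 256 ≡ 256 (mod 1247)
623 = 512 + 64 + 32 + 8 + 4 + 2 + 1 in binary powers of 2.
So 2^623 ≡ 256 · 256 · 16 · 256 · 16 · 4 · 2 ≡ 128 (mod 1247).
Squaring chain: 128; never reaches −1, so base 2 is a Miller–Rabin witness that 1247 is composite.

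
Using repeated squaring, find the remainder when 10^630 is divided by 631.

10^1 ≡ 10 (mod 631)
10^2 ≡ 10^2 = 100 ≡ 100 (mod 631)
10^4 ≡ 100^2 = 10000 ≡ 535 (mod 631)
10^8 ≡ 535^2 = 286225 ≡ 382 (mod 631)
10^16 ≡ 382^2 = 145924 ≡ 163 (mod 631)
10^32 ≡ 163^2 = 26569 ≡ 67 (mod 631)
10^64 ≡ 67^2 = 4489 ≡ 72 (mod 631)
10^128 ≡ 72^2 = 5184 ≡ 136 (mod 631)
10^256 ≡ 136^2 = 18496 ≡ 197 (mod 631)
10^512 ≡ 197^2 = 38809 ≡ 318 (mod 631)
630 = 512 + 64 + 32 + 16 + 4 + 2 in binary powers of 2.
So 10^630 ≡ 318 · 72 · 67 · 163 · 535 · 100 ≡ 1 (mod 631).
Since the result is 1, base 10 gives no evidence that 631 is composite.

1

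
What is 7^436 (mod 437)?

64

7^1 ≡ 7 (mod 437)
7^2 ≡ 7^2 = 49 ≡ 49 (mod 437)
7^4 ≡ 49^2 = 2401 ≡ 216 (mod 437)
7^8 ≡ 216^2 = 46656 ≡ 334 (mod 437)
7^16 ≡ 334^2 = 111556 ≡ 121 (mod 437)
7^32 ≡ 121^2 = 14641 ≡ 220 (mod 437)
7^64 ≡ 220^2 = 48400 ≡ 330 (mod 437)
7^128 ≡ 330^2 = 108900 ≡ 87 (mod 437)
7^256 ≡ 87^2 = 7569 ≡ 140 (mod 437)
436 = 256 + 128 + 32 + 16 + 4 in binary powers of 2.
So 7^436 ≡ 140 · 87 · 220 · 121 · 216 ≡ 64 (mod 437).
Since 64 ≠ 1, base 7 is a Fermat witness: 437 is composite.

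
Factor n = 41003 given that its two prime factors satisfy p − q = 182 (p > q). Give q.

Since p = q + 182, we have 41003 = q(q + 182), so q² + 182q − 41003 = 0.
Discriminant: 182² + 4·41003 = 33124 + 164012 = 197136; √197136 = 444.
q = (−182 + 444)/2 = 131, and p = q + 182 = 313.
Check: 131 · 313 = 41003.

131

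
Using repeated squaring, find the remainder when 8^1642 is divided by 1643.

250

8^1 ≡ 8 (mod 1643)
8^2 ≡ 8^2 = 64 ≡ 64 (mod 1643)
8^4 ≡ 64^2 = 4096 ≡ 810 (mod 1643)
8^8 ≡ 810^2 = 656100 ≡ 543 (mod 1643)
8^16 ≡ 543^2 = 294849 ≡ 752 (mod 1643)
8^32 ≡ 752^2 = 565504 ≡ 312 (mod 1643)
8^64 ≡ 312^2 = 97344 ≡ 407 (mod 1643)
8^128 ≡ 407^2 = 165649 ≡ 1349 (mod 1643)
8^256 ≡ 1349^2 = 1819801 ≡ 1000 (mod 1643)
8^512 ≡ 1000^2 = 1000000 ≡ 1056 (mod 1643)
8^1024 ≡ 1056^2 = 1115136 ≡ 1182 (mod 1643)
1642 = 1024 + 512 + 64 + 32 + 8 + 2 in binary powers of 2.
So 8^1642 ≡ 1182 · 1056 · 407 · 312 · 543 · 64 ≡ 250 (mod 1643).
Since 250 ≠ 1, base 8 is a Fermat witness: 1643 is composite.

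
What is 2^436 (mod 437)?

2^1 ≡ 2 (mod 437)
2^2 ≡ 2^2 = 4 ≡ 4 (mod 437)
2^4 ≡ 4^2 = 16 ≡ 16 (mod 437)
2^8 ≡ 16^2 = 256 ≡ 256 (mod 437)
2^16 ≡ 256^2 = 65536 ≡ 423 (mod 437)
2^32 ≡ 423^2 = 178929 ≡ 196 (mod 437)
2^64 ≡ 196^2 = 38416 ≡ 397 (mod 437)
2^128 ≡ 397^2 = 157609 ≡ 289 (mod 437)
2^256 ≡ 289^2 = 83521 ≡ 54 (mod 437)
436 = 256 + 128 + 32 + 16 + 4 in binary powers of 2.
So 2^436 ≡ 54 · 289 · 196 · 423 · 16 ≡ 358 (mod 437).
Since 358 ≠ 1, base 2 is a Fermat witness: 437 is composite.

358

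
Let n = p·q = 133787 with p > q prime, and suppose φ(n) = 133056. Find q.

φ(n) = (p−1)(q−1) = n − (p+q) + 1, so p + q = 133787 − 133056 + 1 = 732.
p and q are the roots of t² − 732t + 133787 = 0.
Discriminant: 732² − 4·133787 = 535824 − 535148 = 676; √676 = 26.
q = (732 − 26)/2 = 353, p = (732 + 26)/2 = 379.
Check: 353 · 379 = 133787.

353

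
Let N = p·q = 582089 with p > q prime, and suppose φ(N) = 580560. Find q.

709

φ(n) = (p−1)(q−1) = n − (p+q) + 1, so p + q = 582089 − 580560 + 1 = 1530.
p and q are the roots of t² − 1530t + 582089 = 0.
Discriminant: 1530² − 4·582089 = 2340900 − 2328356 = 12544; √12544 = 112.
q = (1530 − 112)/2 = 709, p = (1530 + 112)/2 = 821.
Check: 709 · 821 = 582089.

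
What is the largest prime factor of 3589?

97

3589 = 37 · 97
97 is prime.
So 3589 = 37 · 97; the largest prime factor is 97.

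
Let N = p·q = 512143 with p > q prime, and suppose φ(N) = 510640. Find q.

521

φ(n) = (p−1)(q−1) = n − (p+q) + 1, so p + q = 512143 − 510640 + 1 = 1504.
p and q are the roots of t² − 1504t + 512143 = 0.
Discriminant: 1504² − 4·512143 = 2262016 − 2048572 = 213444; √213444 = 462.
q = (1504 − 462)/2 = 521, p = (1504 + 462)/2 = 983.
Check: 521 · 983 = 512143.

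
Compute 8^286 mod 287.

113

8^1 ≡ 8 (mod 287)
8^2 ≡ 8^2 = 64 ≡ 64 (mod 287)
8^4 ≡ 64^2 = 4096 ≡ 78 (mod 287)
8^8 ≡ 78^2 = 6084 ≡ 57 (mod 287)
8^16 ≡ 57^2 = 3249 ≡ 92 (mod 287)
8^32 ≡ 92^2 = 8464 ≡ 141 (mod 287)
8^64 ≡ 141^2 = 19881 ≡ 78 (mod 287)
8^128 ≡ 78^2 = 6084 ≡ 57 (mod 287)
8^256 ≡ 57^2 = 3249 ≡ 92 (mod 287)
286 = 256 + 16 + 8 + 4 + 2 in binary powers of 2.
So 8^286 ≡ 92 · 92 · 57 · 78 · 64 ≡ 113 (mod 287).
Since 113 ≠ 1, base 8 is a Fermat witness: 287 is composite.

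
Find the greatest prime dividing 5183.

73

5183 = 71 · 73
73 is prime.
So 5183 = 71 · 73; the largest prime factor is 73.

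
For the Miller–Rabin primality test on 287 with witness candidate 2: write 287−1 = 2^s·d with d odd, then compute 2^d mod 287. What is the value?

172

287 − 1 = 286 = 2^1 · 143, so d = 143.
2^1 ≡ 2 (mod 287)
2^2 ≡ 2^2 = 4 ≡ 4 (mod 287)
2^4 ≡ 4^2 = 16 ≡ 16 (mod 287)
2^8 ≡ 16^2 = 256 ≡ 256 (mod 287)
2^16 ≡ 256^2 = 65536 ≡ 100 (mod 287)
2^32 ≡ 100^2 = 10000 ≡ 242 (mod 287)
2^64 ≡ 242^2 = 58564 ≡ 16 (mod 287)
2^128 ≡ 16^2 = 256 ≡ 256 (mod 287)
143 = 128 + 8 + 4 + 2 + 1 in binary powers of 2.
So 2^143 ≡ 256 · 256 · 16 · 4 · 2 ≡ 172 (mod 287).
Squaring chain: 172; never reaches −1, so base 2 is a Miller–Rabin witness that 287 is composite.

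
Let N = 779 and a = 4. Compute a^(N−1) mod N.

674

4^1 ≡ 4 (mod 779)
4^2 ≡ 4^2 = 16 ≡ 16 (mod 779)
4^4 ≡ 16^2 = 256 ≡ 256 (mod 779)
4^8 ≡ 256^2 = 65536 ≡ 100 (mod 779)
4^16 ≡ 100^2 = 10000 ≡ 652 (mod 779)
4^32 ≡ 652^2 = 425104 ≡ 549 (mod 779)
4^64 ≡ 549^2 = 301401 ≡ 707 (mod 779)
4^128 ≡ 707^2 = 499849 ≡ 510 (mod 779)
4^256 ≡ 510^2 = 260100 ≡ 693 (mod 779)
4^512 ≡ 693^2 = 480249 ≡ 385 (mod 779)
778 = 512 + 256 + 8 + 2 in binary powers of 2.
So 4^778 ≡ 385 · 693 · 100 · 16 ≡ 674 (mod 779).
Since 674 ≠ 1, base 4 is a Fermat witness: 779 is composite.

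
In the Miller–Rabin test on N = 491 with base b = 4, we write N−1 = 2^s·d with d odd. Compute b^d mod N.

491 − 1 = 490 = 2^1 · 245, so d = 245.
4^1 ≡ 4 (mod 491)
4^2 ≡ 4^2 = 16 ≡ 16 (mod 491)
4^4 ≡ 16^2 = 256 ≡ 256 (mod 491)
4^8 ≡ 256^2 = 65536 ≡ 233 (mod 491)
4^16 ≡ 233^2 = 54289 ≡ 279 (mod 491)
4^32 ≡ 279^2 = 77841 ≡ 263 (mod 491)
4^64 ≡ 263^2 = 69169 ≡ 429 (mod 491)
4^128 ≡ 429^2 = 184041 ≡ 407 (mod 491)
245 = 128 + 64 + 32 + 16 + 4 + 1 in binary powers of 2.
So 4^245 ≡ 407 · 429 · 263 · 279 · 256 · 4 ≡ 1 (mod 491).
Since 4^d ≡ 1 (mod 491), base 4 does not prove 491 composite.

1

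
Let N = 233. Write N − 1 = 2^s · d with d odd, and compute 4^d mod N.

233 − 1 = 232 = 2^3 · 29, so d = 29.
4^1 ≡ 4 (mod 233)
4^2 ≡ 4^2 = 16 ≡ 16 (mod 233)
4^4 ≡ 16^2 = 256 ≡ 23 (mod 233)
4^8 ≡ 23^2 = 529 ≡ 63 (mod 233)
4^16 ≡ 63^2 = 3969 ≡ 8 (mod 233)
29 = 16 + 8 + 4 + 1 in binary powers of 2.
So 4^29 ≡ 8 · 63 · 23 · 4 ≡ 1 (mod 233).
Since 4^d ≡ 1 (mod 233), base 4 does not prove 233 composite.

1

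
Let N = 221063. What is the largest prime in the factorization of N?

97

221063 = 43 · 5141
5141 = 53 · 97
97 is prime.
So 221063 = 43 · 53 · 97; the largest prime factor is 97.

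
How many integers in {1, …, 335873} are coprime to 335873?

Factor: 335873 = 43 · 73 · 107.
φ(335873) = (43−1) · (73−1) · (107−1) = 42 · 72 · 106 = 320544.

320544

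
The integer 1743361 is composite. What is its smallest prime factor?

1743361 is odd.
Digit sum 25, not divisible by 3.
Ends in 1: not divisible by 5.
7: 1743361 = 7·249051 + 4
11: 1743361 = 11·158487 + 4
13: 1743361 = 13·134104 + 9
17: 1743361 = 17·102550 + 11
19: 1743361 = 19·91755 + 16
23: 1743361 = 23·75798 + 7
29: 1743361 = 29·60115 + 26
31: 1743361 = 31·56237 + 14
37: 1743361 = 37·47117 + 32
41: 1743361 = 41·42521

41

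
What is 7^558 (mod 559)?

259

7^1 ≡ 7 (mod 559)
7^2 ≡ 7^2 = 49 ≡ 49 (mod 559)
7^4 ≡ 49^2 = 2401 ≡ 165 (mod 559)
7^8 ≡ 165^2 = 27225 ≡ 393 (mod 559)
7^16 ≡ 393^2 = 154449 ≡ 165 (mod 559)
7^32 ≡ 165^2 = 27225 ≡ 393 (mod 559)
7^64 ≡ 393^2 = 154449 ≡ 165 (mod 559)
7^128 ≡ 165^2 = 27225 ≡ 393 (mod 559)
7^256 ≡ 393^2 = 154449 ≡ 165 (mod 559)
7^512 ≡ 165^2 = 27225 ≡ 393 (mod 559)
558 = 512 + 32 + 8 + 4 + 2 in binary powers of 2.
So 7^558 ≡ 393 · 393 · 393 · 165 · 49 ≡ 259 (mod 559).
Since 259 ≠ 1, base 7 is a Fermat witness: 559 is composite.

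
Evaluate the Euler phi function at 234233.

Factor: 234233 = 29 · 41 · 197.
φ(234233) = (29−1) · (41−1) · (197−1) = 28 · 40 · 196 = 219520.

219520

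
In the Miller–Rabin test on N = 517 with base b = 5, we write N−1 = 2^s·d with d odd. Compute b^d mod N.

517 − 1 = 516 = 2^2 · 129, so d = 129.
5^1 ≡ 5 (mod 517)
5^2 ≡ 5^2 = 25 ≡ 25 (mod 517)
5^4 ≡ 25^2 = 625 ≡ 108 (mod 517)
5^8 ≡ 108^2 = 11664 ≡ 290 (mod 517)
5^16 ≡ 290^2 = 84100 ≡ 346 (mod 517)
5^32 ≡ 346^2 = 119716 ≡ 289 (mod 517)
5^64 ≡ 289^2 = 83521 ≡ 284 (mod 517)
5^128 ≡ 284^2 = 80656 ≡ 4 (mod 517)
129 = 128 + 1 in binary powers of 2.
So 5^129 ≡ 4 · 5 ≡ 20 (mod 517).
Squaring chain: 20 → 400; never reaches −1, so base 5 is a Miller–Rabin witness that 517 is composite.

20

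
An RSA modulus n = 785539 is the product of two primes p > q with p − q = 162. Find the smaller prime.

Since p = q + 162, we have 785539 = q(q + 162), so q² + 162q − 785539 = 0.
Discriminant: 162² + 4·785539 = 26244 + 3142156 = 3168400; √3168400 = 1780.
q = (−162 + 1780)/2 = 809, and p = q + 162 = 971.
Check: 809 · 971 = 785539.

809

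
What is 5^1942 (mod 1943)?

1354

5^1 ≡ 5 (mod 1943)
5^2 ≡ 5^2 = 25 ≡ 25 (mod 1943)
5^4 ≡ 25^2 = 625 ≡ 625 (mod 1943)
5^8 ≡ 625^2 = 390625 ≡ 82 (mod 1943)
5^16 ≡ 82^2 = 6724 ≡ 895 (mod 1943)
5^32 ≡ 895^2 = 801025 ≡ 509 (mod 1943)
5^64 ≡ 509^2 = 259081 ≡ 662 (mod 1943)
5^128 ≡ 662^2 = 438244 ≡ 1069 (mod 1943)
5^256 ≡ 1069^2 = 1142761 ≡ 277 (mod 1943)
5^512 ≡ 277^2 = 76729 ≡ 952 (mod 1943)
5^1024 ≡ 952^2 = 906304 ≡ 866 (mod 1943)
1942 = 1024 + 512 + 256 + 128 + 16 + 4 + 2 in binary powers of 2.
So 5^1942 ≡ 866 · 952 · 277 · 1069 · 895 · 625 · 25 ≡ 1354 (mod 1943).
Since 1354 ≠ 1, base 5 is a Fermat witness: 1943 is composite.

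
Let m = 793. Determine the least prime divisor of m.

13

793 is odd.
Digit sum 19, not divisible by 3.
Ends in 3: not divisible by 5.
7: 793 = 7·113 + 2
11: 793 = 11·72 + 1
13: 793 = 13·61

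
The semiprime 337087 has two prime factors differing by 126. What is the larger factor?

Since p = q + 126, we have 337087 = q(q + 126), so q² + 126q − 337087 = 0.
Discriminant: 126² + 4·337087 = 15876 + 1348348 = 1364224; √1364224 = 1168.
q = (−126 + 1168)/2 = 521, and p = q + 126 = 647.
Check: 521 · 647 = 337087.

647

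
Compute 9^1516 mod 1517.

493

9^1 ≡ 9 (mod 1517)
9^2 ≡ 9^2 = 81 ≡ 81 (mod 1517)
9^4 ≡ 81^2 = 6561 ≡ 493 (mod 1517)
9^8 ≡ 493^2 = 243049 ≡ 329 (mod 1517)
9^16 ≡ 329^2 = 108241 ≡ 534 (mod 1517)
9^32 ≡ 534^2 = 285156 ≡ 1477 (mod 1517)
9^64 ≡ 1477^2 = 2181529 ≡ 83 (mod 1517)
9^128 ≡ 83^2 = 6889 ≡ 821 (mod 1517)
9^256 ≡ 821^2 = 674041 ≡ 493 (mod 1517)
9^512 ≡ 493^2 = 243049 ≡ 329 (mod 1517)
9^1024 ≡ 329^2 = 108241 ≡ 534 (mod 1517)
1516 = 1024 + 256 + 128 + 64 + 32 + 8 + 4 in binary powers of 2.
So 9^1516 ≡ 534 · 493 · 821 · 83 · 1477 · 329 · 493 ≡ 493 (mod 1517).
Since 493 ≠ 1, base 9 is a Fermat witness: 1517 is composite.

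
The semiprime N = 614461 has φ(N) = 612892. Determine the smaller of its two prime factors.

φ(n) = (p−1)(q−1) = n − (p+q) + 1, so p + q = 614461 − 612892 + 1 = 1570.
p and q are the roots of t² − 1570t + 614461 = 0.
Discriminant: 1570² − 4·614461 = 2464900 − 2457844 = 7056; √7056 = 84.
q = (1570 − 84)/2 = 743, p = (1570 + 84)/2 = 827.
Check: 743 · 827 = 614461.

743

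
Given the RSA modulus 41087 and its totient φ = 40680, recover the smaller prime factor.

φ(n) = (p−1)(q−1) = n − (p+q) + 1, so p + q = 41087 − 40680 + 1 = 408.
p and q are the roots of t² − 408t + 41087 = 0.
Discriminant: 408² − 4·41087 = 166464 − 164348 = 2116; √2116 = 46.
q = (408 − 46)/2 = 181, p = (408 + 46)/2 = 227.
Check: 181 · 227 = 41087.

181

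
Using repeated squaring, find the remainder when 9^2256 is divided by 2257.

1046

9^1 ≡ 9 (mod 2257)
9^2 ≡ 9^2 = 81 ≡ 81 (mod 2257)
9^4 ≡ 81^2 = 6561 ≡ 2047 (mod 2257)
9^8 ≡ 2047^2 = 4190209 ≡ 1217 (mod 2257)
9^16 ≡ 1217^2 = 1481089 ≡ 497 (mod 2257)
9^32 ≡ 497^2 = 247009 ≡ 996 (mod 2257)
9^64 ≡ 996^2 = 992016 ≡ 1193 (mod 2257)
9^128 ≡ 1193^2 = 1423249 ≡ 1339 (mod 2257)
9^256 ≡ 1339^2 = 1792921 ≡ 863 (mod 2257)
9^512 ≡ 863^2 = 744769 ≡ 2216 (mod 2257)
9^1024 ≡ 2216^2 = 4910656 ≡ 1681 (mod 2257)
9^2048 ≡ 1681^2 = 2825761 ≡ 2254 (mod 2257)
2256 = 2048 + 128 + 64 + 16 in binary powers of 2.
So 9^2256 ≡ 2254 · 1339 · 1193 · 497 ≡ 1046 (mod 2257).
Since 1046 ≠ 1, base 9 is a Fermat witness: 2257 is composite.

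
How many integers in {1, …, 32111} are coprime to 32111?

Factor: 32111 = 163 · 197.
φ(32111) = (163−1) · (197−1) = 162 · 196 = 31752.

31752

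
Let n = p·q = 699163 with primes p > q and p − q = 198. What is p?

941

Since p = q + 198, we have 699163 = q(q + 198), so q² + 198q − 699163 = 0.
Discriminant: 198² + 4·699163 = 39204 + 2796652 = 2835856; √2835856 = 1684.
q = (−198 + 1684)/2 = 743, and p = q + 198 = 941.
Check: 743 · 941 = 699163.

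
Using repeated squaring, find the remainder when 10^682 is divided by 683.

10^1 ≡ 10 (mod 683)
10^2 ≡ 10^2 = 100 ≡ 100 (mod 683)
10^4 ≡ 100^2 = 10000 ≡ 438 (mod 683)
10^8 ≡ 438^2 = 191844 ≡ 604 (mod 683)
10^16 ≡ 604^2 = 364816 ≡ 94 (mod 683)
10^32 ≡ 94^2 = 8836 ≡ 640 (mod 683)
10^64 ≡ 640^2 = 409600 ≡ 483 (mod 683)
10^128 ≡ 483^2 = 233289 ≡ 386 (mod 683)
10^256 ≡ 386^2 = 148996 ≡ 102 (mod 683)
10^512 ≡ 102^2 = 10404 ≡ 159 (mod 683)
682 = 512 + 128 + 32 + 8 + 2 in binary powers of 2.
So 10^682 ≡ 159 · 386 · 640 · 604 · 100 ≡ 1 (mod 683).
Since the result is 1, base 10 gives no evidence that 683 is composite.

1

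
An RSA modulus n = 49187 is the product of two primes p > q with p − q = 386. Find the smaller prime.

Since p = q + 386, we have 49187 = q(q + 386), so q² + 386q − 49187 = 0.
Discriminant: 386² + 4·49187 = 148996 + 196748 = 345744; √345744 = 588.
q = (−386 + 588)/2 = 101, and p = q + 386 = 487.
Check: 101 · 487 = 49187.

101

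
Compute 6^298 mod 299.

6^1 ≡ 6 (mod 299)
6^2 ≡ 6^2 = 36 ≡ 36 (mod 299)
6^4 ≡ 36^2 = 1296 ≡ 100 (mod 299)
6^8 ≡ 100^2 = 10000 ≡ 133 (mod 299)
6^16 ≡ 133^2 = 17689 ≡ 48 (mod 299)
6^32 ≡ 48^2 = 2304 ≡ 211 (mod 299)
6^64 ≡ 211^2 = 44521 ≡ 269 (mod 299)
6^128 ≡ 269^2 = 72361 ≡ 3 (mod 299)
6^256 ≡ 3^2 = 9 ≡ 9 (mod 299)
298 = 256 + 32 + 8 + 2 in binary powers of 2.
So 6^298 ≡ 9 · 211 · 133 · 36 ≡ 121 (mod 299).
Since 121 ≠ 1, base 6 is a Fermat witness: 299 is composite.

121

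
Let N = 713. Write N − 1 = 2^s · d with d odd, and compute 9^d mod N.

193

713 − 1 = 712 = 2^3 · 89, so d = 89.
9^1 ≡ 9 (mod 713)
9^2 ≡ 9^2 = 81 ≡ 81 (mod 713)
9^4 ≡ 81^2 = 6561 ≡ 144 (mod 713)
9^8 ≡ 144^2 = 20736 ≡ 59 (mod 713)
9^16 ≡ 59^2 = 3481 ≡ 629 (mod 713)
9^32 ≡ 629^2 = 395641 ≡ 639 (mod 713)
9^64 ≡ 639^2 = 408321 ≡ 485 (mod 713)
89 = 64 + 16 + 8 + 1 in binary powers of 2.
So 9^89 ≡ 485 · 629 · 59 · 9 ≡ 193 (mod 713).
Squaring chain: 193 → 173 → 696; never reaches −1, so base 9 is a Miller–Rabin witness that 713 is composite.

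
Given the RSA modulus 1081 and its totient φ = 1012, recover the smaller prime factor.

φ(n) = (p−1)(q−1) = n − (p+q) + 1, so p + q = 1081 − 1012 + 1 = 70.
p and q are the roots of t² − 70t + 1081 = 0.
Discriminant: 70² − 4·1081 = 4900 − 4324 = 576; √576 = 24.
q = (70 − 24)/2 = 23, p = (70 + 24)/2 = 47.
Check: 23 · 47 = 1081.

23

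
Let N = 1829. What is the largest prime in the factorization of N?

1829 = 31 · 59
59 is prime.
So 1829 = 31 · 59; the largest prime factor is 59.

59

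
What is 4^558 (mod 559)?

508

4^1 ≡ 4 (mod 559)
4^2 ≡ 4^2 = 16 ≡ 16 (mod 559)
4^4 ≡ 16^2 = 256 ≡ 256 (mod 559)
4^8 ≡ 256^2 = 65536 ≡ 133 (mod 559)
4^16 ≡ 133^2 = 17689 ≡ 360 (mod 559)
4^32 ≡ 360^2 = 129600 ≡ 471 (mod 559)
4^64 ≡ 471^2 = 221841 ≡ 477 (mod 559)
4^128 ≡ 477^2 = 227529 ≡ 16 (mod 559)
4^256 ≡ 16^2 = 256 ≡ 256 (mod 559)
4^512 ≡ 256^2 = 65536 ≡ 133 (mod 559)
558 = 512 + 32 + 8 + 4 + 2 in binary powers of 2.
So 4^558 ≡ 133 · 471 · 133 · 256 · 16 ≡ 508 (mod 559).
Since 508 ≠ 1, base 4 is a Fermat witness: 559 is composite.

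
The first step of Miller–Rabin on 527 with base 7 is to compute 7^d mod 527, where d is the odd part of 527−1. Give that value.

165

527 − 1 = 526 = 2^1 · 263, so d = 263.
7^1 ≡ 7 (mod 527)
7^2 ≡ 7^2 = 49 ≡ 49 (mod 527)
7^4 ≡ 49^2 = 2401 ≡ 293 (mod 527)
7^8 ≡ 293^2 = 85849 ≡ 475 (mod 527)
7^16 ≡ 475^2 = 225625 ≡ 69 (mod 527)
7^32 ≡ 69^2 = 4761 ≡ 18 (mod 527)
7^64 ≡ 18^2 = 324 ≡ 324 (mod 527)
7^128 ≡ 324^2 = 104976 ≡ 103 (mod 527)
7^256 ≡ 103^2 = 10609 ≡ 69 (mod 527)
263 = 256 + 4 + 2 + 1 in binary powers of 2.
So 7^263 ≡ 69 · 293 · 49 · 7 ≡ 165 (mod 527).
Squaring chain: 165; never reaches −1, so base 7 is a Miller–Rabin witness that 527 is composite.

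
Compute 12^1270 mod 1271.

12^1 ≡ 12 (mod 1271)
12^2 ≡ 12^2 = 144 ≡ 144 (mod 1271)
12^4 ≡ 144^2 = 20736 ≡ 400 (mod 1271)
12^8 ≡ 400^2 = 160000 ≡ 1125 (mod 1271)
12^16 ≡ 1125^2 = 1265625 ≡ 980 (mod 1271)
12^32 ≡ 980^2 = 960400 ≡ 795 (mod 1271)
12^64 ≡ 795^2 = 632025 ≡ 338 (mod 1271)
12^128 ≡ 338^2 = 114244 ≡ 1125 (mod 1271)
12^256 ≡ 1125^2 = 1265625 ≡ 980 (mod 1271)
12^512 ≡ 980^2 = 960400 ≡ 795 (mod 1271)
12^1024 ≡ 795^2 = 632025 ≡ 338 (mod 1271)
1270 = 1024 + 128 + 64 + 32 + 16 + 4 + 2 in binary powers of 2.
So 12^1270 ≡ 338 · 1125 · 338 · 795 · 980 · 400 · 144 ≡ 893 (mod 1271).
Since 893 ≠ 1, base 12 is a Fermat witness: 1271 is composite.

893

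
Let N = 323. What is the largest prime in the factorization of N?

19

323 = 17 · 19
19 is prime.
So 323 = 17 · 19; the largest prime factor is 19.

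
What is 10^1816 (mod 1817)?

1094

10^1 ≡ 10 (mod 1817)
10^2 ≡ 10^2 = 100 ≡ 100 (mod 1817)
10^4 ≡ 100^2 = 10000 ≡ 915 (mod 1817)
10^8 ≡ 915^2 = 837225 ≡ 1405 (mod 1817)
10^16 ≡ 1405^2 = 1974025 ≡ 763 (mod 1817)
10^32 ≡ 763^2 = 582169 ≡ 729 (mod 1817)
10^64 ≡ 729^2 = 531441 ≡ 877 (mod 1817)
10^128 ≡ 877^2 = 769129 ≡ 538 (mod 1817)
10^256 ≡ 538^2 = 289444 ≡ 541 (mod 1817)
10^512 ≡ 541^2 = 292681 ≡ 144 (mod 1817)
10^1024 ≡ 144^2 = 20736 ≡ 749 (mod 1817)
1816 = 1024 + 512 + 256 + 16 + 8 in binary powers of 2.
So 10^1816 ≡ 749 · 144 · 541 · 763 · 1405 ≡ 1094 (mod 1817).
Since 1094 ≠ 1, base 10 is a Fermat witness: 1817 is composite.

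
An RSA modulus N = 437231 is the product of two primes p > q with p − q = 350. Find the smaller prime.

509

Since p = q + 350, we have 437231 = q(q + 350), so q² + 350q − 437231 = 0.
Discriminant: 350² + 4·437231 = 122500 + 1748924 = 1871424; √1871424 = 1368.
q = (−350 + 1368)/2 = 509, and p = q + 350 = 859.
Check: 509 · 859 = 437231.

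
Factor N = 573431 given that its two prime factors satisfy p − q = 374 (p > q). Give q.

Since p = q + 374, we have 573431 = q(q + 374), so q² + 374q − 573431 = 0.
Discriminant: 374² + 4·573431 = 139876 + 2293724 = 2433600; √2433600 = 1560.
q = (−374 + 1560)/2 = 593, and p = q + 374 = 967.
Check: 593 · 967 = 573431.

593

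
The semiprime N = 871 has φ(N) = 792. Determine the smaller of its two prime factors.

13

φ(n) = (p−1)(q−1) = n − (p+q) + 1, so p + q = 871 − 792 + 1 = 80.
p and q are the roots of t² − 80t + 871 = 0.
Discriminant: 80² − 4·871 = 6400 − 3484 = 2916; √2916 = 54.
q = (80 − 54)/2 = 13, p = (80 + 54)/2 = 67.
Check: 13 · 67 = 871.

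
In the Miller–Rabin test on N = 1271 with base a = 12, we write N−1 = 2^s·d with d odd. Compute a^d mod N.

1080

1271 − 1 = 1270 = 2^1 · 635, so d = 635.
12^1 ≡ 12 (mod 1271)
12^2 ≡ 12^2 = 144 ≡ 144 (mod 1271)
12^4 ≡ 144^2 = 20736 ≡ 400 (mod 1271)
12^8 ≡ 400^2 = 160000 ≡ 1125 (mod 1271)
12^16 ≡ 1125^2 = 1265625 ≡ 980 (mod 1271)
12^32 ≡ 980^2 = 960400 ≡ 795 (mod 1271)
12^64 ≡ 795^2 = 632025 ≡ 338 (mod 1271)
12^128 ≡ 338^2 = 114244 ≡ 1125 (mod 1271)
12^256 ≡ 1125^2 = 1265625 ≡ 980 (mod 1271)
12^512 ≡ 980^2 = 960400 ≡ 795 (mod 1271)
635 = 512 + 64 + 32 + 16 + 8 + 2 + 1 in binary powers of 2.
So 12^635 ≡ 795 · 338 · 795 · 980 · 1125 · 144 · 12 ≡ 1080 (mod 1271).
Squaring chain: 1080; never reaches −1, so base 12 is a Miller–Rabin witness that 1271 is composite.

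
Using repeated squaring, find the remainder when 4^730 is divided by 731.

4^1 ≡ 4 (mod 731)
4^2 ≡ 4^2 = 16 ≡ 16 (mod 731)
4^4 ≡ 16^2 = 256 ≡ 256 (mod 731)
4^8 ≡ 256^2 = 65536 ≡ 477 (mod 731)
4^16 ≡ 477^2 = 227529 ≡ 188 (mod 731)
4^32 ≡ 188^2 = 35344 ≡ 256 (mod 731)
4^64 ≡ 256^2 = 65536 ≡ 477 (mod 731)
4^128 ≡ 477^2 = 227529 ≡ 188 (mod 731)
4^256 ≡ 188^2 = 35344 ≡ 256 (mod 731)
4^512 ≡ 256^2 = 65536 ≡ 477 (mod 731)
730 = 512 + 128 + 64 + 16 + 8 + 2 in binary powers of 2.
So 4^730 ≡ 477 · 188 · 477 · 188 · 477 · 16 ≡ 16 (mod 731).
Since 16 ≠ 1, base 4 is a Fermat witness: 731 is composite.

16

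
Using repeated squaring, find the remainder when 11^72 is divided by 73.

11^1 ≡ 11 (mod 73)
11^2 ≡ 11^2 = 121 ≡ 48 (mod 73)
11^4 ≡ 48^2 = 2304 ≡ 41 (mod 73)
11^8 ≡ 41^2 = 1681 ≡ 2 (mod 73)
11^16 ≡ 2^2 = 4 ≡ 4 (mod 73)
11^32 ≡ 4^2 = 16 ≡ 16 (mod 73)
11^64 ≡ 16^2 = 256 ≡ 37 (mod 73)
72 = 64 + 8 in binary powers of 2.
So 11^72 ≡ 37 · 2 ≡ 1 (mod 73).
Since the result is 1, base 11 gives no evidence that 73 is composite.

1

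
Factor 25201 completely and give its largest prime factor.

25201 = 11 · 2291
2291 = 29 · 79
79 is prime.
So 25201 = 11 · 29 · 79; the largest prime factor is 79.

79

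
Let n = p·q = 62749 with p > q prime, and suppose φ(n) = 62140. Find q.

φ(n) = (p−1)(q−1) = n − (p+q) + 1, so p + q = 62749 − 62140 + 1 = 610.
p and q are the roots of t² − 610t + 62749 = 0.
Discriminant: 610² − 4·62749 = 372100 − 250996 = 121104; √121104 = 348.
q = (610 − 348)/2 = 131, p = (610 + 348)/2 = 479.
Check: 131 · 479 = 62749.

131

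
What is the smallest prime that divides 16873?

16873 is odd.
Digit sum 25, not divisible by 3.
Ends in 3: not divisible by 5.
7: 16873 = 7·2410 + 3
11: 16873 = 11·1533 + 10
13: 16873 = 13·1297 + 12
17: 16873 = 17·992 + 9
19: 16873 = 19·888 + 1
23: 16873 = 23·733 + 14
29: 16873 = 29·581 + 24
31: 16873 = 31·544 + 9
37: 16873 = 37·456 + 1
41: 16873 = 41·411 + 22
43: 16873 = 43·392 + 17
47: 16873 = 47·359

47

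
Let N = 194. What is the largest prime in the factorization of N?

194 = 2 · 97
97 is prime.
So 194 = 2 · 97; the largest prime factor is 97.

97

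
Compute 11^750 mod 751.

11^1 ≡ 11 (mod 751)
11^2 ≡ 11^2 = 121 ≡ 121 (mod 751)
11^4 ≡ 121^2 = 14641 ≡ 372 (mod 751)
11^8 ≡ 372^2 = 138384 ≡ 200 (mod 751)
11^16 ≡ 200^2 = 40000 ≡ 197 (mod 751)
11^32 ≡ 197^2 = 38809 ≡ 508 (mod 751)
11^64 ≡ 508^2 = 258064 ≡ 471 (mod 751)
11^128 ≡ 471^2 = 221841 ≡ 296 (mod 751)
11^256 ≡ 296^2 = 87616 ≡ 500 (mod 751)
11^512 ≡ 500^2 = 250000 ≡ 668 (mod 751)
750 = 512 + 128 + 64 + 32 + 8 + 4 + 2 in binary powers of 2.
So 11^750 ≡ 668 · 296 · 471 · 508 · 200 · 372 · 121 ≡ 1 (mod 751).
Since the result is 1, base 11 gives no evidence that 751 is composite.

1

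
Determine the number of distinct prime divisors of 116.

116 = 2^2 · 29
116 = 2^2 · 29, which has 2 distinct prime factors.

2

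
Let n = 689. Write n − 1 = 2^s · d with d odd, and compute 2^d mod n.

50

689 − 1 = 688 = 2^4 · 43, so d = 43.
2^1 ≡ 2 (mod 689)
2^2 ≡ 2^2 = 4 ≡ 4 (mod 689)
2^4 ≡ 4^2 = 16 ≡ 16 (mod 689)
2^8 ≡ 16^2 = 256 ≡ 256 (mod 689)
2^16 ≡ 256^2 = 65536 ≡ 81 (mod 689)
2^32 ≡ 81^2 = 6561 ≡ 360 (mod 689)
43 = 32 + 8 + 2 + 1 in binary powers of 2.
So 2^43 ≡ 360 · 256 · 4 · 2 ≡ 50 (mod 689).
Squaring chain: 50 → 433 → 81 → 360; never reaches −1, so base 2 is a Miller–Rabin witness that 689 is composite.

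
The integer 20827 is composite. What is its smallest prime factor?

59

20827 is odd.
Digit sum 19, not divisible by 3.
Ends in 7: not divisible by 5.
7: 20827 = 7·2975 + 2
11: 20827 = 11·1893 + 4
13: 20827 = 13·1602 + 1
17: 20827 = 17·1225 + 2
19: 20827 = 19·1096 + 3
23: 20827 = 23·905 + 12
29: 20827 = 29·718 + 5
31: 20827 = 31·671 + 26
37: 20827 = 37·562 + 33
41: 20827 = 41·507 + 40
43: 20827 = 43·484 + 15
47: 20827 = 47·443 + 6
53: 20827 = 53·392 + 51
59: 20827 = 59·353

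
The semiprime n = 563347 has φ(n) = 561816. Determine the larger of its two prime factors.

φ(n) = (p−1)(q−1) = n − (p+q) + 1, so p + q = 563347 − 561816 + 1 = 1532.
p and q are the roots of t² − 1532t + 563347 = 0.
Discriminant: 1532² − 4·563347 = 2347024 − 2253388 = 93636; √93636 = 306.
q = (1532 − 306)/2 = 613, p = (1532 + 306)/2 = 919.
Check: 613 · 919 = 563347.

919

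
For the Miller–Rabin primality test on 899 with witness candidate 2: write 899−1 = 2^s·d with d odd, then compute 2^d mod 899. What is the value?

698

899 − 1 = 898 = 2^1 · 449, so d = 449.
2^1 ≡ 2 (mod 899)
2^2 ≡ 2^2 = 4 ≡ 4 (mod 899)
2^4 ≡ 4^2 = 16 ≡ 16 (mod 899)
2^8 ≡ 16^2 = 256 ≡ 256 (mod 899)
2^16 ≡ 256^2 = 65536 ≡ 808 (mod 899)
2^32 ≡ 808^2 = 652864 ≡ 190 (mod 899)
2^64 ≡ 190^2 = 36100 ≡ 140 (mod 899)
2^128 ≡ 140^2 = 19600 ≡ 721 (mod 899)
2^256 ≡ 721^2 = 519841 ≡ 219 (mod 899)
449 = 256 + 128 + 64 + 1 in binary powers of 2.
So 2^449 ≡ 219 · 721 · 140 · 2 ≡ 698 (mod 899).
Squaring chain: 698; never reaches −1, so base 2 is a Miller–Rabin witness that 899 is composite.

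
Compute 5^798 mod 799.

5^1 ≡ 5 (mod 799)
5^2 ≡ 5^2 = 25 ≡ 25 (mod 799)
5^4 ≡ 25^2 = 625 ≡ 625 (mod 799)
5^8 ≡ 625^2 = 390625 ≡ 713 (mod 799)
5^16 ≡ 713^2 = 508369 ≡ 205 (mod 799)
5^32 ≡ 205^2 = 42025 ≡ 477 (mod 799)
5^64 ≡ 477^2 = 227529 ≡ 613 (mod 799)
5^128 ≡ 613^2 = 375769 ≡ 239 (mod 799)
5^256 ≡ 239^2 = 57121 ≡ 392 (mod 799)
5^512 ≡ 392^2 = 153664 ≡ 256 (mod 799)
798 = 512 + 256 + 16 + 8 + 4 + 2 in binary powers of 2.
So 5^798 ≡ 256 · 392 · 205 · 713 · 625 · 25 ≡ 440 (mod 799).
Since 440 ≠ 1, base 5 is a Fermat witness: 799 is composite.

440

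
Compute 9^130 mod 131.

9^1 ≡ 9 (mod 131)
9^2 ≡ 9^2 = 81 ≡ 81 (mod 131)
9^4 ≡ 81^2 = 6561 ≡ 11 (mod 131)
9^8 ≡ 11^2 = 121 ≡ 121 (mod 131)
9^16 ≡ 121^2 = 14641 ≡ 100 (mod 131)
9^32 ≡ 100^2 = 10000 ≡ 44 (mod 131)
9^64 ≡ 44^2 = 1936 ≡ 102 (mod 131)
9^128 ≡ 102^2 = 10404 ≡ 55 (mod 131)
130 = 128 + 2 in binary powers of 2.
So 9^130 ≡ 55 · 81 ≡ 1 (mod 131).
Since the result is 1, base 9 gives no evidence that 131 is composite.

1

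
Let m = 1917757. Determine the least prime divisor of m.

1917757 is odd.
Digit sum 37, not divisible by 3.
Ends in 7: not divisible by 5.
7: 1917757 = 7·273965 + 2
11: 1917757 = 11·174341 + 6
13: 1917757 = 13·147519 + 10
17: 1917757 = 17·112809 + 4
19: 1917757 = 19·100934 + 11
23: 1917757 = 23·83380 + 17
29: 1917757 = 29·66129 + 16
31: 1917757 = 31·61863 + 4
37: 1917757 = 37·51831 + 10
41: 1917757 = 41·46774 + 23
43: 1917757 = 43·44599

43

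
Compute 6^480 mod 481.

6^1 ≡ 6 (mod 481)
6^2 ≡ 6^2 = 36 ≡ 36 (mod 481)
6^4 ≡ 36^2 = 1296 ≡ 334 (mod 481)
6^8 ≡ 334^2 = 111556 ≡ 445 (mod 481)
6^16 ≡ 445^2 = 198025 ≡ 334 (mod 481)
6^32 ≡ 334^2 = 111556 ≡ 445 (mod 481)
6^64 ≡ 445^2 = 198025 ≡ 334 (mod 481)
6^128 ≡ 334^2 = 111556 ≡ 445 (mod 481)
6^256 ≡ 445^2 = 198025 ≡ 334 (mod 481)
480 = 256 + 128 + 64 + 32 in binary powers of 2.
So 6^480 ≡ 334 · 445 · 334 · 445 ≡ 1 (mod 481).
Since the result is 1, base 6 gives no evidence that 481 is composite.

1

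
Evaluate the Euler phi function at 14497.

11664

Factor: 14497 = 7 · 19 · 109.
φ(14497) = (7−1) · (19−1) · (109−1) = 6 · 18 · 108 = 11664.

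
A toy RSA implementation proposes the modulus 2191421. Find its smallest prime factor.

2191421 is odd.
Digit sum 20, not divisible by 3.
Ends in 1: not divisible by 5.
7: 2191421 = 7·313060 + 1
11: 2191421 = 11·199220 + 1
13: 2191421 = 13·168570 + 11
17: 2191421 = 17·128907 + 2
19: 2191421 = 19·115337 + 18
23: 2191421 = 23·95279 + 4
29: 2191421 = 29·75566 + 7
31: 2191421 = 31·70691

31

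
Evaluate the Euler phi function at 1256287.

1217304

Factor: 1256287 = 59 · 107 · 199.
φ(1256287) = (59−1) · (107−1) · (199−1) = 58 · 106 · 198 = 1217304.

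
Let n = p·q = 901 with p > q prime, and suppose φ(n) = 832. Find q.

φ(n) = (p−1)(q−1) = n − (p+q) + 1, so p + q = 901 − 832 + 1 = 70.
p and q are the roots of t² − 70t + 901 = 0.
Discriminant: 70² − 4·901 = 4900 − 3604 = 1296; √1296 = 36.
q = (70 − 36)/2 = 17, p = (70 + 36)/2 = 53.
Check: 17 · 53 = 901.

17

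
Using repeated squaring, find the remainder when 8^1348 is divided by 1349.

1018

8^1 ≡ 8 (mod 1349)
8^2 ≡ 8^2 = 64 ≡ 64 (mod 1349)
8^4 ≡ 64^2 = 4096 ≡ 49 (mod 1349)
8^8 ≡ 49^2 = 2401 ≡ 1052 (mod 1349)
8^16 ≡ 1052^2 = 1106704 ≡ 524 (mod 1349)
8^32 ≡ 524^2 = 274576 ≡ 729 (mod 1349)
8^64 ≡ 729^2 = 531441 ≡ 1284 (mod 1349)
8^128 ≡ 1284^2 = 1648656 ≡ 178 (mod 1349)
8^256 ≡ 178^2 = 31684 ≡ 657 (mod 1349)
8^512 ≡ 657^2 = 431649 ≡ 1318 (mod 1349)
8^1024 ≡ 1318^2 = 1737124 ≡ 961 (mod 1349)
1348 = 1024 + 256 + 64 + 4 in binary powers of 2.
So 8^1348 ≡ 961 · 657 · 1284 · 49 ≡ 1018 (mod 1349).
Since 1018 ≠ 1, base 8 is a Fermat witness: 1349 is composite.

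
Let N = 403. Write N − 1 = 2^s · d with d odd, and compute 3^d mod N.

170

403 − 1 = 402 = 2^1 · 201, so d = 201.
3^1 ≡ 3 (mod 403)
3^2 ≡ 3^2 = 9 ≡ 9 (mod 403)
3^4 ≡ 9^2 = 81 ≡ 81 (mod 403)
3^8 ≡ 81^2 = 6561 ≡ 113 (mod 403)
3^16 ≡ 113^2 = 12769 ≡ 276 (mod 403)
3^32 ≡ 276^2 = 76176 ≡ 9 (mod 403)
3^64 ≡ 9^2 = 81 ≡ 81 (mod 403)
3^128 ≡ 81^2 = 6561 ≡ 113 (mod 403)
201 = 128 + 64 + 8 + 1 in binary powers of 2.
So 3^201 ≡ 113 · 81 · 113 · 3 ≡ 170 (mod 403).
Squaring chain: 170; never reaches −1, so base 3 is a Miller–Rabin witness that 403 is composite.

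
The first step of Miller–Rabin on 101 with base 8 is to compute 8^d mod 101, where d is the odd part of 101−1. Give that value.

101 − 1 = 100 = 2^2 · 25, so d = 25.
8^1 ≡ 8 (mod 101)
8^2 ≡ 8^2 = 64 ≡ 64 (mod 101)
8^4 ≡ 64^2 = 4096 ≡ 56 (mod 101)
8^8 ≡ 56^2 = 3136 ≡ 5 (mod 101)
8^16 ≡ 5^2 = 25 ≡ 25 (mod 101)
25 = 16 + 8 + 1 in binary powers of 2.
So 8^25 ≡ 25 · 5 · 8 ≡ 91 (mod 101).
Squaring chain: 91 → 100; reaches −1, so base 8 does not prove 101 composite.

91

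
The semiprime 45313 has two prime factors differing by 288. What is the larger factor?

401

Since p = q + 288, we have 45313 = q(q + 288), so q² + 288q − 45313 = 0.
Discriminant: 288² + 4·45313 = 82944 + 181252 = 264196; √264196 = 514.
q = (−288 + 514)/2 = 113, and p = q + 288 = 401.
Check: 113 · 401 = 45313.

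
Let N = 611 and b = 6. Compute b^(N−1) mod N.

6^1 ≡ 6 (mod 611)
6^2 ≡ 6^2 = 36 ≡ 36 (mod 611)
6^4 ≡ 36^2 = 1296 ≡ 74 (mod 611)
6^8 ≡ 74^2 = 5476 ≡ 588 (mod 611)
6^16 ≡ 588^2 = 345744 ≡ 529 (mod 611)
6^32 ≡ 529^2 = 279841 ≡ 3 (mod 611)
6^64 ≡ 3^2 = 9 ≡ 9 (mod 611)
6^128 ≡ 9^2 = 81 ≡ 81 (mod 611)
6^256 ≡ 81^2 = 6561 ≡ 451 (mod 611)
6^512 ≡ 451^2 = 203401 ≡ 549 (mod 611)
610 = 512 + 64 + 32 + 2 in binary powers of 2.
So 6^610 ≡ 549 · 9 · 3 · 36 ≡ 225 (mod 611).
Since 225 ≠ 1, base 6 is a Fermat witness: 611 is composite.

225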